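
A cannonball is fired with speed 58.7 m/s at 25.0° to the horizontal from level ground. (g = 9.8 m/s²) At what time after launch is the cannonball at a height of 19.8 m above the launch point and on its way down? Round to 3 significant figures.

v_y0 = 58.7 sin 25.0° = 24.81 m/s.
Set y = v_y0 t − ½ g t² = 19.8: 4.900 t² − 24.81 t + 19.8 = 0.
t = [24.81 ± √(615.5 − 388.1)] / 9.8 = (24.81 ± 15.08) / 9.8, giving t = 0.993 s or t = 4.07 s.
On the way down corresponds to the larger root: t = 4.07 s.

4.07 s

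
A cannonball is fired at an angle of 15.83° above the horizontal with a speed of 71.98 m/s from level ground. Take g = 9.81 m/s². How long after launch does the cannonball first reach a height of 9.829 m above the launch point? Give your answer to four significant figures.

v_y0 = 71.98 sin 15.83° = 19.635 m/s.
Set y = v_y0 t − ½ g t² = 9.829: 4.905 t² − 19.635 t + 9.829 = 0.
t = [19.635 ± √(385.53 − 192.84)] / 9.81 = (19.635 ± 13.881) / 9.81, giving t = 0.5865 s or t = 3.417 s.
The cannonball is on the way up at the first time, so t = 0.5865 s.

0.5865 s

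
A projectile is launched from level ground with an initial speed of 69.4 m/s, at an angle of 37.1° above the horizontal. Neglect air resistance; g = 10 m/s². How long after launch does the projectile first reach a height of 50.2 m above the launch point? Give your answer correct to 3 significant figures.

1.45 s

v_y0 = 69.4 sin 37.1° = 41.86 m/s.
Set y = v_y0 t − ½ g t² = 50.2: 5.000 t² − 41.86 t + 50.2 = 0.
t = [41.86 ± √(1752 − 1004)] / 10 = (41.86 ± 27.35) / 10, giving t = 1.45 s or t = 6.92 s.
The projectile is on the way up at the first time, so t = 1.45 s.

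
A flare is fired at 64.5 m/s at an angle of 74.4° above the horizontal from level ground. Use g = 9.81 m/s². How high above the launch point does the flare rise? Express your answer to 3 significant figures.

197 m

Vertical component of launch velocity: v_y = 64.5 sin 74.4° = 62.12 m/s.
At the highest point the vertical velocity is zero, so v_y² = 2 g h_max.
h_max = (62.12)² / (2 × 9.81) = 3859 / 19.62 = 197 m.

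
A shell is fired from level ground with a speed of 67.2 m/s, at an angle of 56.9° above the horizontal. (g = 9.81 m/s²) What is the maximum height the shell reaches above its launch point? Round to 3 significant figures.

Vertical component of launch velocity: v_y = 67.2 sin 56.9° = 56.29 m/s.
At the highest point the vertical velocity is zero, so v_y² = 2 g h_max.
h_max = (56.29)² / (2 × 9.81) = 3169 / 19.62 = 162 m.

162 m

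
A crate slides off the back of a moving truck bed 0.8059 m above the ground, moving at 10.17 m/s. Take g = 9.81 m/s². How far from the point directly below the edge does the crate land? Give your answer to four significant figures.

Initial vertical velocity is zero, so the fall time comes from h = ½ g t²: t = √(2 × 0.8059 / 9.81) = 0.40534 s.
Horizontal motion is uniform at 10.17 m/s, so x = 10.17 × 0.40534 = 4.122 m.

4.122 m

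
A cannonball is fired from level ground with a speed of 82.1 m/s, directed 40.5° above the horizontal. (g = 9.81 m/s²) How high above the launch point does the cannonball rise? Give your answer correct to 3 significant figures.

Vertical component of launch velocity: v_y = 82.1 sin 40.5° = 53.32 m/s.
At the highest point the vertical velocity is zero, so v_y² = 2 g h_max.
h_max = (53.32)² / (2 × 9.81) = 2843 / 19.62 = 145 m.

145 m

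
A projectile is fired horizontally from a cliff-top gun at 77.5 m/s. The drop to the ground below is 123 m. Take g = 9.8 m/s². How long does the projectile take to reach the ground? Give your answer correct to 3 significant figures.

The horizontal speed doesn't affect the fall. With v_y0 = 0, h = ½ g t².
t = √(2 × 123 / 9.8) = √25.10 = 5.01 s.

5.01 s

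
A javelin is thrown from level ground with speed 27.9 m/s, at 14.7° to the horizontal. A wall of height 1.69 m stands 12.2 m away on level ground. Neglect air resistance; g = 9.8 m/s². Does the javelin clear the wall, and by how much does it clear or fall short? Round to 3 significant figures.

v_x = 27.9 cos 14.7° = 26.99 m/s; v_y0 = 27.9 sin 14.7° = 7.080 m/s.
Time to reach the wall: t = 12.2 / 26.99 = 0.4520 s.
Height at that point: y = 7.080×0.4520 − 4.900×0.4520² = 2.199 m.
That is 2.199 − 1.69 = 0.509 m above the top of the wall, so the javelin clears it.

Yes — it clears the wall by 0.509 m.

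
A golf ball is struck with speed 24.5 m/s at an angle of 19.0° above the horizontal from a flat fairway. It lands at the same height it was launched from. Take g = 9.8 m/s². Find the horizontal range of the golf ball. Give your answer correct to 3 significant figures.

For level ground, R = v₀² sin(2θ) / g.
sin(2 × 19.0°) = sin 38.00° = 0.6157.
R = (24.5)² × 0.6157 / 9.8 = 37.7 m.

37.7 m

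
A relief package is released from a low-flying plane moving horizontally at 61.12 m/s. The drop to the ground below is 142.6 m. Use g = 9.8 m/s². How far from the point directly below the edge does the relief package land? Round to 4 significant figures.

329.7 m

Initial vertical velocity is zero, so the fall time comes from h = ½ g t²: t = √(2 × 142.6 / 9.8) = 5.3946 s.
Horizontal motion is uniform at 61.12 m/s, so x = 61.12 × 5.3946 = 329.7 m.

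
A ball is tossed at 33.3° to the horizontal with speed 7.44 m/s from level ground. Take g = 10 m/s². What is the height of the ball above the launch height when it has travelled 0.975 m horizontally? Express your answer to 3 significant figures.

0.518 m

v_x = 7.44 cos 33.3° = 6.218 m/s, v_y0 = 7.44 sin 33.3° = 4.085 m/s.
Time to reach x = 0.975 m: t = x / v_x = 0.975 / 6.218 = 0.1568 s.
y = v_y0 t − ½ g t² = 4.085×0.1568 − 5.000×0.1568² = 0.518 m.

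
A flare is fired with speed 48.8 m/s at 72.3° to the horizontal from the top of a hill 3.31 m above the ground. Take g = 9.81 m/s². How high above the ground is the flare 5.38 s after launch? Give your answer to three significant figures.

v_y0 = 48.8 sin 72.3° = 46.49 m/s.
y(t) = 3.31 + v_y0 t − ½ g t² = 3.31 + 46.49×5.38 − ½×9.81×5.38² = 111 m.

111 m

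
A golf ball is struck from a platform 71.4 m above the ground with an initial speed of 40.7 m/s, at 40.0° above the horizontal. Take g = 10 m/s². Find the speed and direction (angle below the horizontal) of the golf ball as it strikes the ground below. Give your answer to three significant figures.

55.5 m/s at 55.8° below the horizontal

v_x = 40.7 cos 40.0° = 31.18 m/s (constant).
|v_y| at impact = √((26.16)² + 2×10×71.4) = 45.96 m/s.
Speed = √(31.18² + 45.96²) = 55.5 m/s; angle = arctan(45.96/31.18) = 55.8° below horizontal.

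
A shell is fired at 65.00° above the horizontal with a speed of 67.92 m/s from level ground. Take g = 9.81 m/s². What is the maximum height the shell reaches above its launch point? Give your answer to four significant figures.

193.1 m

Vertical component of launch velocity: v_y = 67.92 sin 65.00° = 61.556 m/s.
At the highest point the vertical velocity is zero, so v_y² = 2 g h_max.
h_max = (61.556)² / (2 × 9.81) = 3789.1 / 19.62 = 193.1 m.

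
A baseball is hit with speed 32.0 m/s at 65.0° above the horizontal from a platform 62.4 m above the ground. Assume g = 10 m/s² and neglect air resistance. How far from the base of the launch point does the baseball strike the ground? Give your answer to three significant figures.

101 m

Components: v_x = 32.0 cos 65.0° = 13.52 m/s, v_y = 32.0 sin 65.0° = 29.00 m/s.
Vertical: 0 = 62.4 + 29.00 t − ½(10) t² ⇒ 5.000 t² − 29.00 t − 62.4 = 0.
t = [29.00 + √(841.0 + 1248)] / 10.00 = 7.471 s.
Horizontal: R = v_x · t = 13.52 × 7.471 = 101 m.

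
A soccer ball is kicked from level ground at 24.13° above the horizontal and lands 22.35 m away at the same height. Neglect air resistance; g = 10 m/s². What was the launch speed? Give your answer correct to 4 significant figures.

On level ground, R = v₀² sin(2θ) / g, so v₀ = √(R g / sin 2θ).
sin(2 × 24.13°) = 0.7462.
v₀ = √(22.35 × 10 / 0.7462) = √299.52 = 17.31 m/s.

17.31 m/s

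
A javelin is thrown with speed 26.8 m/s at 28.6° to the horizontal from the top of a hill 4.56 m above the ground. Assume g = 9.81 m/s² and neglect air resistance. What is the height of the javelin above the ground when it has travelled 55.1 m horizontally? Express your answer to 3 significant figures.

7.70 m

v_x = 26.8 cos 28.6° = 23.53 m/s, v_y0 = 26.8 sin 28.6° = 12.83 m/s.
Time to reach x = 55.1 m: t = x / v_x = 55.1 / 23.53 = 2.342 s.
y = 4.56 + v_y0 t − ½ g t² = 4.56 + 12.83×2.342 − 4.905×2.342² = 7.70 m.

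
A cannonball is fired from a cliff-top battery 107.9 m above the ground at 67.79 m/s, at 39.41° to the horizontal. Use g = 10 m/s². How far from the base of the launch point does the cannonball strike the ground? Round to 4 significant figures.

Components: v_x = 67.79 cos 39.41° = 52.376 m/s, v_y = 67.79 sin 39.41° = 43.038 m/s.
Vertical: 0 = 107.9 + 43.038 t − ½(10) t² ⇒ 5.000 t² − 43.038 t − 107.9 = 0.
t = [43.038 + √(1852.3 + 2158.0)] / 10.00 = 10.636 s.
Horizontal: R = v_x · t = 52.376 × 10.636 = 557.1 m.

557.1 m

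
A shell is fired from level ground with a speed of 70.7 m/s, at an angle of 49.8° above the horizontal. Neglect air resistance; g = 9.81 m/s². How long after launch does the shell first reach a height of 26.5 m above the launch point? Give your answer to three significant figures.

0.515 s

v_y0 = 70.7 sin 49.8° = 54.00 m/s.
Set y = v_y0 t − ½ g t² = 26.5: 4.905 t² − 54.00 t + 26.5 = 0.
t = [54.00 ± √(2916 − 519.9)] / 9.81 = (54.00 ± 48.95) / 9.81, giving t = 0.515 s or t = 10.5 s.
The shell is on the way up at the first time, so t = 0.515 s.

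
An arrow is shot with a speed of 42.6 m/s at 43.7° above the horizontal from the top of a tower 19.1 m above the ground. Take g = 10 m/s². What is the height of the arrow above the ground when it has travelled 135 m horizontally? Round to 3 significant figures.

v_x = 42.6 cos 43.7° = 30.80 m/s, v_y0 = 42.6 sin 43.7° = 29.43 m/s.
Time to reach x = 135 m: t = x / v_x = 135 / 30.80 = 4.383 s.
y = 19.1 + v_y0 t − ½ g t² = 19.1 + 29.43×4.383 − 5.000×4.383² = 52.0 m.

52.0 m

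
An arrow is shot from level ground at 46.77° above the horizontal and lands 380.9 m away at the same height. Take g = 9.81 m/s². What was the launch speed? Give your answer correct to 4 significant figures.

61.19 m/s

On level ground, R = v₀² sin(2θ) / g, so v₀ = √(R g / sin 2θ).
sin(2 × 46.77°) = 0.9981.
v₀ = √(380.9 × 9.81 / 0.9981) = √3743.7 = 61.19 m/s.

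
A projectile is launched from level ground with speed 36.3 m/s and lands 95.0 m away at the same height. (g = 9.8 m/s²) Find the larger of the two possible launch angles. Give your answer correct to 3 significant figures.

67.5°

Level-ground range: R = v₀² sin(2θ)/g ⇒ sin 2θ = R g / v₀² = 95.0×9.8/36.3² = 0.7065.
2θ = arcsin(0.7065) = 44.95° or 180° − 44.95° = 135.05°.
So θ = 22.5° or θ = 67.5°.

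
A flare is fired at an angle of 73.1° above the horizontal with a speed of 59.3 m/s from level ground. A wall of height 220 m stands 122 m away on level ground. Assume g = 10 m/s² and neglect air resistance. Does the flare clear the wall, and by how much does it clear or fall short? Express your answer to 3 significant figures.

No — it falls 68.9 m short of clearing the wall.

v_x = 59.3 cos 73.1° = 17.24 m/s; v_y0 = 59.3 sin 73.1° = 56.74 m/s.
Time to reach the wall: t = 122 / 17.24 = 7.077 s.
Height at that point: y = 56.74×7.077 − 5.000×7.077² = 151.1 m.
That is 220 − 151.1 = 68.9 m below the top of the wall, so the flare does not clear it.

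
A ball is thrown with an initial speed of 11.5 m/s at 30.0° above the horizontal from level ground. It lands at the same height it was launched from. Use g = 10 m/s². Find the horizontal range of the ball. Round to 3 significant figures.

Components: v_x = 11.5 cos 30.0° = 9.959 m/s, v_y = 11.5 sin 30.0° = 5.750 m/s.
Time of flight (same landing height): t = 2 v_y / g = 2 × 5.750 / 10 = 1.150 s.
Range: R = v_x · t = 9.959 × 1.150 = 11.5 m.

11.5 m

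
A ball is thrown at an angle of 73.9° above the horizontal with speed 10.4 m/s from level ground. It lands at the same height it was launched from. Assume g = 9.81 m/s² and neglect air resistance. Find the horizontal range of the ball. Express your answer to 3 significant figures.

For level ground, R = v₀² sin(2θ) / g.
sin(2 × 73.9°) = sin 147.8° = 0.5329.
R = (10.4)² × 0.5329 / 9.81 = 5.88 m.

5.88 m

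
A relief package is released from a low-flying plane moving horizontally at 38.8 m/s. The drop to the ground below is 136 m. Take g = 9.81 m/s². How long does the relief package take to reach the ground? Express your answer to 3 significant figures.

5.27 s

The horizontal speed doesn't affect the fall. With v_y0 = 0, h = ½ g t².
t = √(2 × 136 / 9.81) = √27.73 = 5.27 s.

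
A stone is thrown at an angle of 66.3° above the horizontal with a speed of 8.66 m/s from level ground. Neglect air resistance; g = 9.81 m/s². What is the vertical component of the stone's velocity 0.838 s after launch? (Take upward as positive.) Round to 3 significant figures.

-0.291 m/s

Initial vertical component: v_y0 = 8.66 sin 66.3° = 7.930 m/s.
v_y(t) = v_y0 − g t = 7.930 − 9.81 × 0.838 = -0.291 m/s.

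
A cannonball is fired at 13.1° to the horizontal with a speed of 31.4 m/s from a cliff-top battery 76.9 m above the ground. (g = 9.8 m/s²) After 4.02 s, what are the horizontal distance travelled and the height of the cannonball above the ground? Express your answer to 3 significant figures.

v_x = 31.4 cos 13.1° = 30.58 m/s; v_y0 = 31.4 sin 13.1° = 7.117 m/s.
x = v_x t = 30.58 × 4.02 = 123 m.
y = 76.9 + v_y0 t − ½ g t² = 26.3 m.

x = 123 m, y = 26.3 m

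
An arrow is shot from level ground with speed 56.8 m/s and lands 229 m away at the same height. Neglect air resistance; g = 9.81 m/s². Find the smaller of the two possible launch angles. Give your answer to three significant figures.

Level-ground range: R = v₀² sin(2θ)/g ⇒ sin 2θ = R g / v₀² = 229×9.81/56.8² = 0.6963.
2θ = arcsin(0.6963) = 44.13° or 180° − 44.13° = 135.87°.
So θ = 22.1° or θ = 67.9°.

22.1°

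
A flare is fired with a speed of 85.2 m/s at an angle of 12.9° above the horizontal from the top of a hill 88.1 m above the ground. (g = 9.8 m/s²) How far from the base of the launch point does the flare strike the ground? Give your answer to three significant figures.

548 m

Components: v_x = 85.2 cos 12.9° = 83.05 m/s, v_y = 85.2 sin 12.9° = 19.02 m/s.
Vertical: 0 = 88.1 + 19.02 t − ½(9.8) t² ⇒ 4.900 t² − 19.02 t − 88.1 = 0.
t = [19.02 + √(361.8 + 1727)] / 9.800 = 6.604 s.
Horizontal: R = v_x · t = 83.05 × 6.604 = 548 m.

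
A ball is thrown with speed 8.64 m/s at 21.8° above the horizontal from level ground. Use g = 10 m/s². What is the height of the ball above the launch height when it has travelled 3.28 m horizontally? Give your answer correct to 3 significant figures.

v_x = 8.64 cos 21.8° = 8.022 m/s, v_y0 = 8.64 sin 21.8° = 3.209 m/s.
Time to reach x = 3.28 m: t = x / v_x = 3.28 / 8.022 = 0.4089 s.
y = v_y0 t − ½ g t² = 3.209×0.4089 − 5.000×0.4089² = 0.476 m.

0.476 m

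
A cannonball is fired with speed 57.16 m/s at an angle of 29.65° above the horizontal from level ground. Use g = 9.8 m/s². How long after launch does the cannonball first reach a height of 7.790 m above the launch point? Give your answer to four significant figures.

v_y0 = 57.16 sin 29.65° = 28.277 m/s.
Set y = v_y0 t − ½ g t² = 7.790: 4.900 t² − 28.277 t + 7.790 = 0.
t = [28.277 ± √(799.59 − 152.68)] / 9.8 = (28.277 ± 25.434) / 9.8, giving t = 0.2901 s or t = 5.481 s.
The cannonball is on the way up at the first time, so t = 0.2901 s.

0.2901 s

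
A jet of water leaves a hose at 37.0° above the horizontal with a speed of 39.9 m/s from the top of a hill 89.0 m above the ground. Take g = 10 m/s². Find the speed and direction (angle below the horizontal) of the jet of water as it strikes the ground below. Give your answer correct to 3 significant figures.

58.1 m/s at 56.7° below the horizontal

v_x = 39.9 cos 37.0° = 31.87 m/s (constant).
|v_y| at impact = √((24.01)² + 2×10×89.0) = 48.54 m/s.
Speed = √(31.87² + 48.54²) = 58.1 m/s; angle = arctan(48.54/31.87) = 56.7° below horizontal.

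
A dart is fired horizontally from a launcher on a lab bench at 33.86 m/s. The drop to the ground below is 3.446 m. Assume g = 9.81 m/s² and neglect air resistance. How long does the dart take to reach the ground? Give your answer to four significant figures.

The horizontal speed doesn't affect the fall. With v_y0 = 0, h = ½ g t².
t = √(2 × 3.446 / 9.81) = √0.70255 = 0.8382 s.

0.8382 s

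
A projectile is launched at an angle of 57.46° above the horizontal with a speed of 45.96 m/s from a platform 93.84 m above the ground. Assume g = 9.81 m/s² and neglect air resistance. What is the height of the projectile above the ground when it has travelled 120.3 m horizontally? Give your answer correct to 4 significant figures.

166.2 m

v_x = 45.96 cos 57.46° = 24.721 m/s, v_y0 = 45.96 sin 57.46° = 38.745 m/s.
Time to reach x = 120.3 m: t = x / v_x = 120.3 / 24.721 = 4.8663 s.
y = 93.84 + v_y0 t − ½ g t² = 93.84 + 38.745×4.8663 − 4.905×4.8663² = 166.2 m.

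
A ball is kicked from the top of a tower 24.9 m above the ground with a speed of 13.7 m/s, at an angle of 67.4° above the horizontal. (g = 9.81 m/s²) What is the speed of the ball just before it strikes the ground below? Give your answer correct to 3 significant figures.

26.0 m/s

v_x = 13.7 cos 67.4° = 5.265 m/s is unchanged throughout.
For the vertical component, v_y² = v_y0² + 2 g h = (12.65)² + 2×9.81×24.9 = 648.6, so |v_y| = 25.47 m/s.
Impact speed = √(v_x² + v_y²) = √(27.72 + 648.6) = 26.0 m/s.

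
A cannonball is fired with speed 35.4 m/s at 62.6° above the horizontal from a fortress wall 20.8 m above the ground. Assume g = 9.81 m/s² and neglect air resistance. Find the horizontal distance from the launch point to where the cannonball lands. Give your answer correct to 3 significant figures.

Components: v_x = 35.4 cos 62.6° = 16.29 m/s, v_y = 35.4 sin 62.6° = 31.43 m/s.
Vertical: 0 = 20.8 + 31.43 t − ½(9.81) t² ⇒ 4.905 t² − 31.43 t − 20.8 = 0.
t = [31.43 + √(987.8 + 408.1)] / 9.810 = 7.012 s.
Horizontal: R = v_x · t = 16.29 × 7.012 = 114 m.

114 m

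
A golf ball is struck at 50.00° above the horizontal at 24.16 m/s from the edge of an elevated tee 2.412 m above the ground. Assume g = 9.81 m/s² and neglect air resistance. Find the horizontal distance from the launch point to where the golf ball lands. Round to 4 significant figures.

Components: v_x = 24.16 cos 50.00° = 15.530 m/s, v_y = 24.16 sin 50.00° = 18.508 m/s.
Vertical: 0 = 2.412 + 18.508 t − ½(9.81) t² ⇒ 4.905 t² − 18.508 t − 2.412 = 0.
t = [18.508 + √(342.55 + 47.323)] / 9.810 = 3.8994 s.
Horizontal: R = v_x · t = 15.530 × 3.8994 = 60.56 m.

60.56 m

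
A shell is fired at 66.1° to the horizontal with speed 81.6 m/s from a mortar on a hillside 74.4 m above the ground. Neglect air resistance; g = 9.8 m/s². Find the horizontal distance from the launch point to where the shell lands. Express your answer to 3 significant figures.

534 m

Components: v_x = 81.6 cos 66.1° = 33.06 m/s, v_y = 81.6 sin 66.1° = 74.60 m/s.
Vertical: 0 = 74.4 + 74.60 t − ½(9.8) t² ⇒ 4.900 t² − 74.60 t − 74.4 = 0.
t = [74.60 + √(5565 + 1458)] / 9.800 = 16.16 s.
Horizontal: R = v_x · t = 33.06 × 16.16 = 534 m.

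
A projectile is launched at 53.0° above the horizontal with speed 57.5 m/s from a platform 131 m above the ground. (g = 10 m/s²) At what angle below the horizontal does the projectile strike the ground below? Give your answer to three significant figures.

63.3°

v_x = 57.5 cos 53.0° = 34.60 m/s.
At impact |v_y| = √(v_y0² + 2 g h) = √(45.92² + 2×10×131) = 68.77 m/s.
Angle below horizontal = arctan(|v_y| / v_x) = arctan(68.77 / 34.60) = 63.3°.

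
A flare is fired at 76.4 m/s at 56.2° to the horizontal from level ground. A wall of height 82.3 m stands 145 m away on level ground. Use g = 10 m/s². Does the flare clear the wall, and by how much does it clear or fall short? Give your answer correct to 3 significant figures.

v_x = 76.4 cos 56.2° = 42.50 m/s; v_y0 = 76.4 sin 56.2° = 63.49 m/s.
Time to reach the wall: t = 145 / 42.50 = 3.412 s.
Height at that point: y = 63.49×3.412 − 5.000×3.412² = 158.4 m.
That is 158.4 − 82.3 = 76.1 m above the top of the wall, so the flare clears it.

Yes — it clears the wall by 76.1 m.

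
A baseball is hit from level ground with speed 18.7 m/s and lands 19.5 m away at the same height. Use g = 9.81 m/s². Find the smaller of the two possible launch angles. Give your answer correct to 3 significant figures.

Level-ground range: R = v₀² sin(2θ)/g ⇒ sin 2θ = R g / v₀² = 19.5×9.81/18.7² = 0.5470.
2θ = arcsin(0.5470) = 33.16° or 180° − 33.16° = 146.84°.
So θ = 16.6° or θ = 73.4°.

16.6°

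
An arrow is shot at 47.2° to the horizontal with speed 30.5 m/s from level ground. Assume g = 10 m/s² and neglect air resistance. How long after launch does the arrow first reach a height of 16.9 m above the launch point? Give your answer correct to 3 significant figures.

v_y0 = 30.5 sin 47.2° = 22.38 m/s.
Set y = v_y0 t − ½ g t² = 16.9: 5.000 t² − 22.38 t + 16.9 = 0.
t = [22.38 ± √(500.9 − 338.0)] / 10 = (22.38 ± 12.76) / 10, giving t = 0.962 s or t = 3.51 s.
The arrow is on the way up at the first time, so t = 0.962 s.

0.962 s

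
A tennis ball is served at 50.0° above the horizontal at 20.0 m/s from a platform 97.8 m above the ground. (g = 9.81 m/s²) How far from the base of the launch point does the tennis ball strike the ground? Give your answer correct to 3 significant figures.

Components: v_x = 20.0 cos 50.0° = 12.86 m/s, v_y = 20.0 sin 50.0° = 15.32 m/s.
Vertical: 0 = 97.8 + 15.32 t − ½(9.81) t² ⇒ 4.905 t² − 15.32 t − 97.8 = 0.
t = [15.32 + √(234.7 + 1919)] / 9.810 = 6.292 s.
Horizontal: R = v_x · t = 12.86 × 6.292 = 80.9 m.

80.9 m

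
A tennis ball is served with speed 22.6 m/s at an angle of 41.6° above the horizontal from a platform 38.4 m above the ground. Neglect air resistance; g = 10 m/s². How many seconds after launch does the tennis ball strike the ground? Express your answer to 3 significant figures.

4.65 s

Vertical component: v_y = 22.6 sin 41.6° = 15.00 m/s.
Taking up as positive with launch at y = 38.4 m, landing at y = 0: 0 = 38.4 + 15.00 t − ½(10) t².
Solving 5.000 t² − 15.00 t − 38.4 = 0 gives t = [15.00 + √(15.00² + 4·5.000·38.4)] / 10.00 = 4.65 s.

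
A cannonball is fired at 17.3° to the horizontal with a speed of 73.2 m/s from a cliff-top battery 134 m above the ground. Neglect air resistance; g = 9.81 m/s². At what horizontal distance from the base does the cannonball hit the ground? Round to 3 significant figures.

552 m

Components: v_x = 73.2 cos 17.3° = 69.89 m/s, v_y = 73.2 sin 17.3° = 21.77 m/s.
Vertical: 0 = 134 + 21.77 t − ½(9.81) t² ⇒ 4.905 t² − 21.77 t − 134 = 0.
t = [21.77 + √(473.9 + 2629)] / 9.810 = 7.897 s.
Horizontal: R = v_x · t = 69.89 × 7.897 = 552 m.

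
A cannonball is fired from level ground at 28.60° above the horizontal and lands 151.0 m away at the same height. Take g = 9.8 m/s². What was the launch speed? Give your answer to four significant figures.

41.96 m/s

On level ground, R = v₀² sin(2θ) / g, so v₀ = √(R g / sin 2θ).
sin(2 × 28.60°) = 0.8406.
v₀ = √(151.0 × 9.8 / 0.8406) = √1760.4 = 41.96 m/s.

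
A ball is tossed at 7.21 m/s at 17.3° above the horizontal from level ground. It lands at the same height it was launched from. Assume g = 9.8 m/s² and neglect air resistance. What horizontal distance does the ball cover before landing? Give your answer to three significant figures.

Components: v_x = 7.21 cos 17.3° = 6.884 m/s, v_y = 7.21 sin 17.3° = 2.144 m/s.
Time of flight (same landing height): t = 2 v_y / g = 2 × 2.144 / 9.8 = 0.4376 s.
Range: R = v_x · t = 6.884 × 0.4376 = 3.01 m.

3.01 m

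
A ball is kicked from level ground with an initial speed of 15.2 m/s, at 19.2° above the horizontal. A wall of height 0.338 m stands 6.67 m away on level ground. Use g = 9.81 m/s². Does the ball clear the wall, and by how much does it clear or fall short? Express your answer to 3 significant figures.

v_x = 15.2 cos 19.2° = 14.35 m/s; v_y0 = 15.2 sin 19.2° = 4.999 m/s.
Time to reach the wall: t = 6.67 / 14.35 = 0.4648 s.
Height at that point: y = 4.999×0.4648 − 4.905×0.4648² = 1.264 m.
That is 1.264 − 0.338 = 0.926 m above the top of the wall, so the ball clears it.

Yes — it clears the wall by 0.926 m.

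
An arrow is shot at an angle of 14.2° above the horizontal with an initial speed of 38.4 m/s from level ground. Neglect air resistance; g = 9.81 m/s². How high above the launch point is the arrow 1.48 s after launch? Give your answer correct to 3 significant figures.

v_y0 = 38.4 sin 14.2° = 9.420 m/s.
y(t) = v_y0 t − ½ g t² = 9.420×1.48 − 4.905×1.48² = 3.20 m.

3.20 m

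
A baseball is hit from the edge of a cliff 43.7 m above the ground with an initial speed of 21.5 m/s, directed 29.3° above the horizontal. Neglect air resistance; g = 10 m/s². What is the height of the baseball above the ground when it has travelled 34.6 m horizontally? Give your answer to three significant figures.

46.1 m

v_x = 21.5 cos 29.3° = 18.75 m/s, v_y0 = 21.5 sin 29.3° = 10.52 m/s.
Time to reach x = 34.6 m: t = x / v_x = 34.6 / 18.75 = 1.845 s.
y = 43.7 + v_y0 t − ½ g t² = 43.7 + 10.52×1.845 − 5.000×1.845² = 46.1 m.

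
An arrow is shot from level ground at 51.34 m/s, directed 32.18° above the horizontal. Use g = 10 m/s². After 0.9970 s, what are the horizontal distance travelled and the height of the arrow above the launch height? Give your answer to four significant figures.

v_x = 51.34 cos 32.18° = 43.453 m/s; v_y0 = 51.34 sin 32.18° = 27.343 m/s.
x = v_x t = 43.453 × 0.9970 = 43.32 m.
y = v_y0 t − ½ g t² = 27.343×0.9970 − 5.000×0.9970² = 22.29 m.

x = 43.32 m, y = 22.29 m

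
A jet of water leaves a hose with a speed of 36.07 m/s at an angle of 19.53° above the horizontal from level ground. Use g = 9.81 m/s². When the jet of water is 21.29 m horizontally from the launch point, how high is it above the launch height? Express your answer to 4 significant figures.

5.628 m

v_x = 36.07 cos 19.53° = 33.995 m/s, v_y0 = 36.07 sin 19.53° = 12.058 m/s.
Time to reach x = 21.29 m: t = x / v_x = 21.29 / 33.995 = 0.62627 s.
y = v_y0 t − ½ g t² = 12.058×0.62627 − 4.905×0.62627² = 5.628 m.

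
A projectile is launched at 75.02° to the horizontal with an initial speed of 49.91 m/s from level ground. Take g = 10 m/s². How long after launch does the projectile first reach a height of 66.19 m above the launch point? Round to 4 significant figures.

v_y0 = 49.91 sin 75.02° = 48.214 m/s.
Set y = v_y0 t − ½ g t² = 66.19: 5.000 t² − 48.214 t + 66.19 = 0.
t = [48.214 ± √(2324.6 − 1323.8)] / 10 = (48.214 ± 31.635) / 10, giving t = 1.658 s or t = 7.985 s.
The projectile is on the way up at the first time, so t = 1.658 s.

1.658 s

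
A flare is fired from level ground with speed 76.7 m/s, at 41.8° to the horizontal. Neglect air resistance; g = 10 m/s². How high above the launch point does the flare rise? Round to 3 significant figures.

Vertical component of launch velocity: v_y = 76.7 sin 41.8° = 51.12 m/s.
At the highest point the vertical velocity is zero, so v_y² = 2 g h_max.
h_max = (51.12)² / (2 × 10) = 2613 / 20.00 = 131 m.

131 m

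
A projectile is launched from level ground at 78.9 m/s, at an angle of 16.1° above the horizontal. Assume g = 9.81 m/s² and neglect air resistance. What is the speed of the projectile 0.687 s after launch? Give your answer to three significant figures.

77.3 m/s

v_x = 78.9 cos 16.1° = 75.81 m/s (constant).
v_y(t) = 78.9 sin 16.1° − g t = 21.88 − 9.81 × 0.687 = 15.14 m/s.
Speed = √(v_x² + v_y²) = √(5747 + 229.2) = 77.3 m/s.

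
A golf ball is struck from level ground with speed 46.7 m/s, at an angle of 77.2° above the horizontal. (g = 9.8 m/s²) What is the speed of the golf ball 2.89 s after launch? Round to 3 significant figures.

20.1 m/s

v_x = 46.7 cos 77.2° = 10.35 m/s (constant).
v_y(t) = 46.7 sin 77.2° − g t = 45.54 − 9.8 × 2.89 = 17.22 m/s.
Speed = √(v_x² + v_y²) = √(107.1 + 296.5) = 20.1 m/s.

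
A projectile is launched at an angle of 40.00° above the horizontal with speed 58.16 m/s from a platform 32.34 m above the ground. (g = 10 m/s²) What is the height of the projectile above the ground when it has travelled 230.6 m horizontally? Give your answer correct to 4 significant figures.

v_x = 58.16 cos 40.00° = 44.553 m/s, v_y0 = 58.16 sin 40.00° = 37.385 m/s.
Time to reach x = 230.6 m: t = x / v_x = 230.6 / 44.553 = 5.1759 s.
y = 32.34 + v_y0 t − ½ g t² = 32.34 + 37.385×5.1759 − 5.000×5.1759² = 91.89 m.

91.89 m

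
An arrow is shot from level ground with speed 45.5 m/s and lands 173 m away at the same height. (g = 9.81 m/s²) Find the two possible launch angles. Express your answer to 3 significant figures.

27.5° and 62.5°

Level-ground range: R = v₀² sin(2θ)/g ⇒ sin 2θ = R g / v₀² = 173×9.81/45.5² = 0.8198.
2θ = arcsin(0.8198) = 55.06° or 180° − 55.06° = 124.94°.
So θ = 27.5° or θ = 62.5°.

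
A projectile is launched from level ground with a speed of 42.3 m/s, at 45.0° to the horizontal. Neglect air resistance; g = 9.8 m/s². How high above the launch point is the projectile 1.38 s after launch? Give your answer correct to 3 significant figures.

v_y0 = 42.3 sin 45.0° = 29.91 m/s.
y(t) = v_y0 t − ½ g t² = 29.91×1.38 − 4.900×1.38² = 31.9 m.

31.9 m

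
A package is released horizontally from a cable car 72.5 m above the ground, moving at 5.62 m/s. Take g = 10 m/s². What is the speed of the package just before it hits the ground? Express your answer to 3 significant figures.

Fall time: t = √(2 × 72.5 / 10) = 3.808 s.
At impact: v_x = 5.62 m/s (unchanged), v_y = g t = 10 × 3.808 = 38.08 m/s.
Speed = √(v_x² + v_y²) = √(31.58 + 1450) = 38.5 m/s.

38.5 m/s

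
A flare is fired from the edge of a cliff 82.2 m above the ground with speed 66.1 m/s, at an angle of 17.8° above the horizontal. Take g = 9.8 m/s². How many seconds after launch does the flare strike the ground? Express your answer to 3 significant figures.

Vertical component: v_y = 66.1 sin 17.8° = 20.21 m/s.
Taking up as positive with launch at y = 82.2 m, landing at y = 0: 0 = 82.2 + 20.21 t − ½(9.8) t².
Solving 4.900 t² − 20.21 t − 82.2 = 0 gives t = [20.21 + √(20.21² + 4·4.900·82.2)] / 9.800 = 6.65 s.

6.65 s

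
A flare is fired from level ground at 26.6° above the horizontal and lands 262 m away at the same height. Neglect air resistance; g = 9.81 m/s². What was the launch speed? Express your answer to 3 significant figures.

56.7 m/s

On level ground, R = v₀² sin(2θ) / g, so v₀ = √(R g / sin 2θ).
sin(2 × 26.6°) = 0.8007.
v₀ = √(262 × 9.81 / 0.8007) = √3210 = 56.7 m/s.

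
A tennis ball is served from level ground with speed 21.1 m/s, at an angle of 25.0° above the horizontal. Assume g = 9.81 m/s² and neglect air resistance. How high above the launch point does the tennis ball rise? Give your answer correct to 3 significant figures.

4.05 m

Vertical component of launch velocity: v_y = 21.1 sin 25.0° = 8.917 m/s.
At the highest point the vertical velocity is zero, so v_y² = 2 g h_max.
h_max = (8.917)² / (2 × 9.81) = 79.51 / 19.62 = 4.05 m.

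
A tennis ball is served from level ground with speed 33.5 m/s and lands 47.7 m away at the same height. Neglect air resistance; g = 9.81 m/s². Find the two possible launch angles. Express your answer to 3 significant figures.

12.3° and 77.7°

Level-ground range: R = v₀² sin(2θ)/g ⇒ sin 2θ = R g / v₀² = 47.7×9.81/33.5² = 0.4170.
2θ = arcsin(0.4170) = 24.65° or 180° − 24.65° = 155.35°.
So θ = 12.3° or θ = 77.7°.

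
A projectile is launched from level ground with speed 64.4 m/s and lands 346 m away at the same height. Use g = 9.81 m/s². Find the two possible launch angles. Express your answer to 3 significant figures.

27.5° and 62.5°

Level-ground range: R = v₀² sin(2θ)/g ⇒ sin 2θ = R g / v₀² = 346×9.81/64.4² = 0.8184.
2θ = arcsin(0.8184) = 54.92° or 180° − 54.92° = 125.08°.
So θ = 27.5° or θ = 62.5°.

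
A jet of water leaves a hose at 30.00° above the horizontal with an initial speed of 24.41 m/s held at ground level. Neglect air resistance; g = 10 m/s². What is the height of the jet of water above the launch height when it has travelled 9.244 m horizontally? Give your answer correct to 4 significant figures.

4.381 m

v_x = 24.41 cos 30.00° = 21.140 m/s, v_y0 = 24.41 sin 30.00° = 12.205 m/s.
Time to reach x = 9.244 m: t = x / v_x = 9.244 / 21.140 = 0.43728 s.
y = v_y0 t − ½ g t² = 12.205×0.43728 − 5.000×0.43728² = 4.381 m.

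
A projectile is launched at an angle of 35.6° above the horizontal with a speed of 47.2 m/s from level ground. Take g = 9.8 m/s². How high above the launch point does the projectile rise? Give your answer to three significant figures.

38.5 m

Vertical component of launch velocity: v_y = 47.2 sin 35.6° = 27.48 m/s.
At the highest point the vertical velocity is zero, so v_y² = 2 g h_max.
h_max = (27.48)² / (2 × 9.8) = 755.2 / 19.60 = 38.5 m.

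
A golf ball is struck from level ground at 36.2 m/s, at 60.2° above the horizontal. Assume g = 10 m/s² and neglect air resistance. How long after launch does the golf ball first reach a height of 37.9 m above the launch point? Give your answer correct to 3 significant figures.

v_y0 = 36.2 sin 60.2° = 31.41 m/s.
Set y = v_y0 t − ½ g t² = 37.9: 5.000 t² − 31.41 t + 37.9 = 0.
t = [31.41 ± √(986.6 − 758.0)] / 10 = (31.41 ± 15.12) / 10, giving t = 1.63 s or t = 4.65 s.
The golf ball is on the way up at the first time, so t = 1.63 s.

1.63 s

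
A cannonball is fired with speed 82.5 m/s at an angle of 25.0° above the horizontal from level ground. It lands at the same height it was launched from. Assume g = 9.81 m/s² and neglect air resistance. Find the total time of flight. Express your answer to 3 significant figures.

Vertical component: v_y = 82.5 sin 25.0° = 34.87 m/s.
For a projectile landing at launch height, time of flight is t = 2 v_y / g = 2 × 34.87 / 9.81 = 7.11 s.

7.11 s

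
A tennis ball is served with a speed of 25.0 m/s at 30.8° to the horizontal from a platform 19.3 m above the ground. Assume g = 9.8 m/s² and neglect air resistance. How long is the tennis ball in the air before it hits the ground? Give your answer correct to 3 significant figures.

3.68 s

Vertical component: v_y = 25.0 sin 30.8° = 12.80 m/s.
Taking up as positive with launch at y = 19.3 m, landing at y = 0: 0 = 19.3 + 12.80 t − ½(9.8) t².
Solving 4.900 t² − 12.80 t − 19.3 = 0 gives t = [12.80 + √(12.80² + 4·4.900·19.3)] / 9.800 = 3.68 s.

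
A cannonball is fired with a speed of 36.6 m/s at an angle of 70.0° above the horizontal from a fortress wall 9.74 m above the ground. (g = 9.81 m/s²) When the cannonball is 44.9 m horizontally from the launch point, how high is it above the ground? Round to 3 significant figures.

70.0 m

v_x = 36.6 cos 70.0° = 12.52 m/s, v_y0 = 36.6 sin 70.0° = 34.39 m/s.
Time to reach x = 44.9 m: t = x / v_x = 44.9 / 12.52 = 3.586 s.
y = 9.74 + v_y0 t − ½ g t² = 9.74 + 34.39×3.586 − 4.905×3.586² = 70.0 m.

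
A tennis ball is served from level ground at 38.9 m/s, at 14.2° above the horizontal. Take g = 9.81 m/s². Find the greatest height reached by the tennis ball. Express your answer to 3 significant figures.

Vertical component of launch velocity: v_y = 38.9 sin 14.2° = 9.542 m/s.
At the highest point the vertical velocity is zero, so v_y² = 2 g h_max.
h_max = (9.542)² / (2 × 9.81) = 91.05 / 19.62 = 4.64 m.

4.64 m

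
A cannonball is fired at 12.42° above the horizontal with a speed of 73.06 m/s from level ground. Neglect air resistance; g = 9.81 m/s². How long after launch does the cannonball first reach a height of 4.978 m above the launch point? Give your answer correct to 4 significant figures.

0.3565 s

v_y0 = 73.06 sin 12.42° = 15.713 m/s.
Set y = v_y0 t − ½ g t² = 4.978: 4.905 t² − 15.713 t + 4.978 = 0.
t = [15.713 ± √(246.90 − 97.668)] / 9.81 = (15.713 ± 12.216) / 9.81, giving t = 0.3565 s or t = 2.847 s.
The cannonball is on the way up at the first time, so t = 0.3565 s.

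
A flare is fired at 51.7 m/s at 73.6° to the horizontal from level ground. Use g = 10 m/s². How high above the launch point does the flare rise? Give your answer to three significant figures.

Vertical component of launch velocity: v_y = 51.7 sin 73.6° = 49.60 m/s.
At the highest point the vertical velocity is zero, so v_y² = 2 g h_max.
h_max = (49.60)² / (2 × 10) = 2460 / 20.00 = 123 m.

123 m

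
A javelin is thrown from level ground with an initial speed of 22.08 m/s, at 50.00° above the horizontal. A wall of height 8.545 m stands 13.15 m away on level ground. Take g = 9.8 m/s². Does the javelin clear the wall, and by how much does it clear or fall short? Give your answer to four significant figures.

v_x = 22.08 cos 50.00° = 14.193 m/s; v_y0 = 22.08 sin 50.00° = 16.914 m/s.
Time to reach the wall: t = 13.15 / 14.193 = 0.92651 s.
Height at that point: y = 16.914×0.92651 − 4.900×0.92651² = 11.465 m.
That is 11.465 − 8.545 = 2.920 m above the top of the wall, so the javelin clears it.

Yes — it clears the wall by 2.920 m.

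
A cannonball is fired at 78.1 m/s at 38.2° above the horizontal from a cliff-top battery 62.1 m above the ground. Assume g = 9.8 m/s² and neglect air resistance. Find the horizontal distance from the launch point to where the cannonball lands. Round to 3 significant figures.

Components: v_x = 78.1 cos 38.2° = 61.38 m/s, v_y = 78.1 sin 38.2° = 48.30 m/s.
Vertical: 0 = 62.1 + 48.30 t − ½(9.8) t² ⇒ 4.900 t² − 48.30 t − 62.1 = 0.
t = [48.30 + √(2333 + 1217)] / 9.800 = 11.01 s.
Horizontal: R = v_x · t = 61.38 × 11.01 = 676 m.

676 m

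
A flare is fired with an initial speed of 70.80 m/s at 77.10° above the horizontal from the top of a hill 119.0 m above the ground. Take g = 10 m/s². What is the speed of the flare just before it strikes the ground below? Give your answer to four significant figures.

85.98 m/s

v_x = 70.80 cos 77.10° = 15.806 m/s is unchanged throughout.
For the vertical component, v_y² = v_y0² + 2 g h = (69.013)² + 2×10×119.0 = 7142.8, so |v_y| = 84.515 m/s.
Impact speed = √(v_x² + v_y²) = √(249.83 + 7142.8) = 85.98 m/s.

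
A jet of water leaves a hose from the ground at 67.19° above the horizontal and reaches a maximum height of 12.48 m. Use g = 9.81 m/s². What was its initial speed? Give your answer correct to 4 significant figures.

At maximum height v_y = 0, so (v₀ sin θ)² = 2 g H.
v₀ sin 67.19° = √(2 × 9.81 × 12.48) = 15.648 m/s.
v₀ = 15.648 / sin 67.19° = 15.648 / 0.9218 = 16.98 m/s.

16.98 m/s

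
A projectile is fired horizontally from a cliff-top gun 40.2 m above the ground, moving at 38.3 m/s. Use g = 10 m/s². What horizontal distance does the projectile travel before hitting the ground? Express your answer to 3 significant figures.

109 m

Initial vertical velocity is zero, so the fall time comes from h = ½ g t²: t = √(2 × 40.2 / 10) = 2.835 s.
Horizontal motion is uniform at 38.3 m/s, so x = 38.3 × 2.835 = 109 m.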